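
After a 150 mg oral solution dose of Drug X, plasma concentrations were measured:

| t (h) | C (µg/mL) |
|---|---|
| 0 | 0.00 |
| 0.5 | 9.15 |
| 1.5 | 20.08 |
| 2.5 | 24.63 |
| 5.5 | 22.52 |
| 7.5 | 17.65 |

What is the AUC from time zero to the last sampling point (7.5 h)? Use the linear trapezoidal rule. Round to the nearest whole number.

AUC = 150 µg/mL·h

Trapezoidal AUC_0→7.5:
  [0→0.5]: (0.00+9.15)/2 × 0.5 = 2.2875
  [0.5→1.5]: (9.15+20.08)/2 × 1 = 14.615
  [1.5→2.5]: (20.08+24.63)/2 × 1 = 22.355
  [2.5→5.5]: (24.63+22.52)/2 × 3 = 70.725
  [5.5→7.5]: (22.52+17.65)/2 × 2 = 40.17
  Sum = 150.1525 µg/mL·h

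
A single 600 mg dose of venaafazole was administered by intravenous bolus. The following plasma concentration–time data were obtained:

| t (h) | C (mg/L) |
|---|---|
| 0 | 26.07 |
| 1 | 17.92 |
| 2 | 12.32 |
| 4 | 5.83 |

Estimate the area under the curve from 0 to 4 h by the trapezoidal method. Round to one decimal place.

Trapezoidal AUC_0→4:
  [0→1]: (26.07+17.92)/2 × 1 = 21.995
  [1→2]: (17.92+12.32)/2 × 1 = 15.12
  [2→4]: (12.32+5.83)/2 × 2 = 18.15
  Sum = 55.265 mg/L·h

AUC = 55.3 mg/L·h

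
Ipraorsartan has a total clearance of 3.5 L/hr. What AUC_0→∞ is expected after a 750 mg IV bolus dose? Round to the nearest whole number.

AUC_0→∞ = Dose_iv / CL
        = 750 / 3.5 = 214.286 mg/L·hr

AUC = 214 mg/L·hr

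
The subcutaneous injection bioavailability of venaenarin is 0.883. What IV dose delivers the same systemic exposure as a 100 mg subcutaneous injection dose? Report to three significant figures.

Systemic exposure from an extravascular dose = F × D_ev, so the equivalent IV dose is F × D_ev.
D_iv = F × D_ev = 0.883 × 100 = 88.3 mg

D_iv = 88.3 mg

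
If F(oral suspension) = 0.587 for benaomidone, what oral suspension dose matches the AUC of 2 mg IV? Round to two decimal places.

For equal systemic exposure: F × D_ev = D_iv
D_ev = D_iv / F = 2 / 0.587 = 3.40716 mg

D_oral = 3.41 mg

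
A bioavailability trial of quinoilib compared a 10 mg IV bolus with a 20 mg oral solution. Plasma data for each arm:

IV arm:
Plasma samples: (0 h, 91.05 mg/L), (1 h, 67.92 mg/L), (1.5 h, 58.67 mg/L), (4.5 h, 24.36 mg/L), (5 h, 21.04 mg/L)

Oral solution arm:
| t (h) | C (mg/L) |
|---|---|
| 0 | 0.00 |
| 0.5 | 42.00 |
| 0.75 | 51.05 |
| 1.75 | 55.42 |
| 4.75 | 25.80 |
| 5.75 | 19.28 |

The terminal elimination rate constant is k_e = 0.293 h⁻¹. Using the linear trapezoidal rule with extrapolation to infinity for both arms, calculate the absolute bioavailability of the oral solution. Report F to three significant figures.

F = 0.448

Trapezoidal AUC_0→5 (IV):
  [0→1]: (91.05+67.92)/2 × 1 = 79.485
  [1→1.5]: (67.92+58.67)/2 × 0.5 = 31.6475
  [1.5→4.5]: (58.67+24.36)/2 × 3 = 124.545
  [4.5→5]: (24.36+21.04)/2 × 0.5 = 11.35
  Sum = 247.0275 mg/L·h
IV tail: 21.04/0.293 = 71.809; AUC_iv,0→∞ = 247.0275 + 71.809 = 318.8365 mg/L·h
Trapezoidal AUC_0→5.75 (oral solution):
  [0→0.5]: (0.00+42.00)/2 × 0.5 = 10.5
  [0.5→0.75]: (42.00+51.05)/2 × 0.25 = 11.63125
  [0.75→1.75]: (51.05+55.42)/2 × 1 = 53.235
  [1.75→4.75]: (55.42+25.80)/2 × 3 = 121.83
  [4.75→5.75]: (25.80+19.28)/2 × 1 = 22.54
  Sum = 219.73625 mg/L·h
oral solution tail: 19.28/0.293 = 65.802; AUC_ev,0→∞ = 219.73625 + 65.802 = 285.53825 mg/L·h
F = (AUC_ev/D_ev)/(AUC_iv/D_iv) = (285.53825/20)/(318.8365/10) = 14.2769/31.88365 = 0.4478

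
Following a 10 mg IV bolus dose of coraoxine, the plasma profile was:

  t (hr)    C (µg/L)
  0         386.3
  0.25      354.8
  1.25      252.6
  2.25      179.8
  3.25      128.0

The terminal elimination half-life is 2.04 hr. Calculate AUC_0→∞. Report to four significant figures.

AUC = 1143 µg/L·hr

Trapezoidal AUC_0→3.25:
  [0→0.25]: (386.3+354.8)/2 × 0.25 = 92.6375
  [0.25→1.25]: (354.8+252.6)/2 × 1 = 303.7
  [1.25→2.25]: (252.6+179.8)/2 × 1 = 216.2
  [2.25→3.25]: (179.8+128.0)/2 × 1 = 153.9
  Sum = 766.4375 µg/L·hr
k_e = ln2 / t½ = 0.693147 / 2.04 = 0.3398 hr^-1
Extrapolated tail: C_last / k_e = 128.0 / 0.3398 = 376.692
AUC_0→∞ = 766.4375 + 376.692 = 1143.1295 µg/L·hr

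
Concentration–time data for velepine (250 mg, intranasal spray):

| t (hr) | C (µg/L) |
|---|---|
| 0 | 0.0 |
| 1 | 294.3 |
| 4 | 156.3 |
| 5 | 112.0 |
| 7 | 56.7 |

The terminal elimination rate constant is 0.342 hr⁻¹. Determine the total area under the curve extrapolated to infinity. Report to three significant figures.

AUC = 1290 µg/L·hr

Trapezoidal AUC_0→7:
  [0→1]: (0.0+294.3)/2 × 1 = 147.15
  [1→4]: (294.3+156.3)/2 × 3 = 675.9
  [4→5]: (156.3+112.0)/2 × 1 = 134.15
  [5→7]: (112.0+56.7)/2 × 2 = 168.7
  Sum = 1125.9 µg/L·hr
Extrapolated tail: C_last / k_e = 56.7 / 0.342 = 165.789
AUC_0→∞ = 1125.9 + 165.789 = 1291.689 µg/L·hr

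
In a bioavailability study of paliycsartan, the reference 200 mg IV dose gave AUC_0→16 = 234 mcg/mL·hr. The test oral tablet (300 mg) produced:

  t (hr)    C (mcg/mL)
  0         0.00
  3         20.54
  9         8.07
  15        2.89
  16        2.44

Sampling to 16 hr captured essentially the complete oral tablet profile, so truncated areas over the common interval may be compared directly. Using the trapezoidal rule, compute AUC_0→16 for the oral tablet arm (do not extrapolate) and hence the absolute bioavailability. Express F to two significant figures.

F = 0.43

Trapezoidal AUC_0→16 (oral tablet):
  [0→3]: (0.00+20.54)/2 × 3 = 30.81
  [3→9]: (20.54+8.07)/2 × 6 = 85.83
  [9→15]: (8.07+2.89)/2 × 6 = 32.88
  [15→16]: (2.89+2.44)/2 × 1 = 2.665
  Sum = 152.185 mcg/mL·hr
F = (AUC_ev/D_ev)/(AUC_iv/D_iv) = (152.185/300)/(234/200) = 0.507283/1.17 = 0.4336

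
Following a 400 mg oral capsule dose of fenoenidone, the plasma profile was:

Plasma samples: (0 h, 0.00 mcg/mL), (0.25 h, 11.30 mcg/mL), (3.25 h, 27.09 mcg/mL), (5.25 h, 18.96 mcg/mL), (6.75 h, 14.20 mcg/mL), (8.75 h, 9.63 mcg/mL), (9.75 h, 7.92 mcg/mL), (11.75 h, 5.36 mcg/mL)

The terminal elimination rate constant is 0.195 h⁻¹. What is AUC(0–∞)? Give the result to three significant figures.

Trapezoidal AUC_0→11.75:
  [0→0.25]: (0.00+11.30)/2 × 0.25 = 1.4125
  [0.25→3.25]: (11.30+27.09)/2 × 3 = 57.585
  [3.25→5.25]: (27.09+18.96)/2 × 2 = 46.05
  [5.25→6.75]: (18.96+14.20)/2 × 1.5 = 24.87
  [6.75→8.75]: (14.20+9.63)/2 × 2 = 23.83
  [8.75→9.75]: (9.63+7.92)/2 × 1 = 8.775
  [9.75→11.75]: (7.92+5.36)/2 × 2 = 13.28
  Sum = 175.8025 mcg/mL·h
Extrapolated tail: C_last / k_e = 5.36 / 0.195 = 27.487
AUC_0→∞ = 175.8025 + 27.487 = 203.2895 mcg/mL·h

AUC = 203 mcg/mL·h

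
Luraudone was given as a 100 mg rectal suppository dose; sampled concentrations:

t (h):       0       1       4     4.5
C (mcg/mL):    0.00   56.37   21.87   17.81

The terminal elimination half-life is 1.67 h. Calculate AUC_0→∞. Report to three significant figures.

AUC = 198 mcg/mL·h

Trapezoidal AUC_0→4.5:
  [0→1]: (0.00+56.37)/2 × 1 = 28.185
  [1→4]: (56.37+21.87)/2 × 3 = 117.36
  [4→4.5]: (21.87+17.81)/2 × 0.5 = 9.92
  Sum = 155.465 mcg/mL·h
k_e = ln2 / t½ = 0.693147 / 1.67 = 0.4151 h^-1
Extrapolated tail: C_last / k_e = 17.81 / 0.4151 = 42.905
AUC_0→∞ = 155.465 + 42.905 = 198.37 mcg/mL·h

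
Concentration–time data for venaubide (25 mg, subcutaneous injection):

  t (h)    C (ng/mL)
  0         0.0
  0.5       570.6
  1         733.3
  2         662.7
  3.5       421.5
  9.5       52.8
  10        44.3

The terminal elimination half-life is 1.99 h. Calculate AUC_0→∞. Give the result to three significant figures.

Trapezoidal AUC_0→10:
  [0→0.5]: (0.0+570.6)/2 × 0.5 = 142.65
  [0.5→1]: (570.6+733.3)/2 × 0.5 = 325.975
  [1→2]: (733.3+662.7)/2 × 1 = 698.0
  [2→3.5]: (662.7+421.5)/2 × 1.5 = 813.15
  [3.5→9.5]: (421.5+52.8)/2 × 6 = 1422.9
  [9.5→10]: (52.8+44.3)/2 × 0.5 = 24.275
  Sum = 3426.95 ng/mL·h
k_e = ln2 / t½ = 0.693147 / 1.99 = 0.3483 h^-1
Extrapolated tail: C_last / k_e = 44.3 / 0.3483 = 127.189
AUC_0→∞ = 3426.95 + 127.189 = 3554.139 ng/mL·h

AUC = 3550 ng/mL·h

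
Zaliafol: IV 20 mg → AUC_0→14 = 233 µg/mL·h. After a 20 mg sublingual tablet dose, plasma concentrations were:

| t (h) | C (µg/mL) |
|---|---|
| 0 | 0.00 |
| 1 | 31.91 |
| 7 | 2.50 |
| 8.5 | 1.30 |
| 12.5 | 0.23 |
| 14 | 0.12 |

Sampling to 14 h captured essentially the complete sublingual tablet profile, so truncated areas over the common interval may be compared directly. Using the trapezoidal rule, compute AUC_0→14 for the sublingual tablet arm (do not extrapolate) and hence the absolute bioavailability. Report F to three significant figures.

Trapezoidal AUC_0→14 (sublingual tablet):
  [0→1]: (0.00+31.91)/2 × 1 = 15.955
  [1→7]: (31.91+2.50)/2 × 6 = 103.23
  [7→8.5]: (2.50+1.30)/2 × 1.5 = 2.85
  [8.5→12.5]: (1.30+0.23)/2 × 4 = 3.06
  [12.5→14]: (0.23+0.12)/2 × 1.5 = 0.2625
  Sum = 125.3575 µg/mL·h
F = (AUC_ev/D_ev)/(AUC_iv/D_iv) = (125.3575/20)/(233/20) = 6.267875/11.65 = 0.5380

F = 0.538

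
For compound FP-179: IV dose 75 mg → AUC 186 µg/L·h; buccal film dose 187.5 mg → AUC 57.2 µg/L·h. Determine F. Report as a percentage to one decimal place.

F = (AUC_ev / D_ev) / (AUC_iv / D_iv)
  = (57.2/187.5) / (186/75)
  = 0.305067 / 2.48 = 0.1230
  = 12.30%

F = 12.3%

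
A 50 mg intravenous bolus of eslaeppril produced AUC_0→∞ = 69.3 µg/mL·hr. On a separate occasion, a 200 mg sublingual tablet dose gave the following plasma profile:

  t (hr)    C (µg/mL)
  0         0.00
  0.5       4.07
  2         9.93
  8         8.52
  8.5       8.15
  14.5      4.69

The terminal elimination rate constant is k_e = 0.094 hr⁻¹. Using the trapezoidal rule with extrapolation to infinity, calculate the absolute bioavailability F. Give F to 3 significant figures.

Trapezoidal AUC_0→14.5 (sublingual tablet):
  [0→0.5]: (0.00+4.07)/2 × 0.5 = 1.0175
  [0.5→2]: (4.07+9.93)/2 × 1.5 = 10.5
  [2→8]: (9.93+8.52)/2 × 6 = 55.35
  [8→8.5]: (8.52+8.15)/2 × 0.5 = 4.1675
  [8.5→14.5]: (8.15+4.69)/2 × 6 = 38.52
  Sum = 109.555 µg/mL·hr
Tail: C_last/k_e = 4.69/0.094 = 49.894
AUC_0→∞ (sublingual tablet) = 109.555 + 49.894 = 159.449 µg/mL·hr
F = (AUC_ev/D_ev)/(AUC_iv/D_iv) = (159.449/200)/(69.3/50) = 0.797245/1.386 = 0.5752

F = 0.575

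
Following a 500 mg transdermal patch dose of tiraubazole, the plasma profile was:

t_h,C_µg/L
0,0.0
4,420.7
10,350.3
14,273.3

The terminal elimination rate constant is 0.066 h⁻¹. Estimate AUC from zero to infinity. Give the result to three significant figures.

Trapezoidal AUC_0→14:
  [0→4]: (0.0+420.7)/2 × 4 = 841.4
  [4→10]: (420.7+350.3)/2 × 6 = 2313.0
  [10→14]: (350.3+273.3)/2 × 4 = 1247.2
  Sum = 4401.6 µg/L·h
Extrapolated tail: C_last / k_e = 273.3 / 0.066 = 4140.909
AUC_0→∞ = 4401.6 + 4140.909 = 8542.509 µg/L·h

AUC = 8540 µg/L·h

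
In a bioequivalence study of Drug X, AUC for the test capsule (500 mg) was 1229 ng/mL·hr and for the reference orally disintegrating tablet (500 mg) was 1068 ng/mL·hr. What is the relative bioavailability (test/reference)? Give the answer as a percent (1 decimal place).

F_rel = 115.1%

F_rel = (AUC_test/D_test) / (AUC_ref/D_ref)
      = (1229/500) / (1068/500)
      = 2.458 / 2.136 = 1.1507 = 115.07%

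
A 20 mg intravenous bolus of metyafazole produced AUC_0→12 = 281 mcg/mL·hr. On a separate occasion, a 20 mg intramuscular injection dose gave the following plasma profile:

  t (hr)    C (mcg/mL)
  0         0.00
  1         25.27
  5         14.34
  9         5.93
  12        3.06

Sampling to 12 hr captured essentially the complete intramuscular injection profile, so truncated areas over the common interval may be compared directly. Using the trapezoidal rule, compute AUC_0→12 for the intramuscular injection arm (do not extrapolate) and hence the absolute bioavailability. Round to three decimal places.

F = 0.519

Trapezoidal AUC_0→12 (intramuscular injection):
  [0→1]: (0.00+25.27)/2 × 1 = 12.635
  [1→5]: (25.27+14.34)/2 × 4 = 79.22
  [5→9]: (14.34+5.93)/2 × 4 = 40.54
  [9→12]: (5.93+3.06)/2 × 3 = 13.485
  Sum = 145.88 mcg/mL·hr
F = (AUC_ev/D_ev)/(AUC_iv/D_iv) = (145.88/20)/(281/20) = 7.294/14.05 = 0.5191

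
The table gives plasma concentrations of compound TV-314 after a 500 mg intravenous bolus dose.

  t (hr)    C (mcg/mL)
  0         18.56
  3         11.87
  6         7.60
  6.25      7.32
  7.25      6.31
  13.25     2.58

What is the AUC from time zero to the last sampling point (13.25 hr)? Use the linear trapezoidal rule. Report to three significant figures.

AUC = 110 mcg/mL·hr

Trapezoidal AUC_0→13.25:
  [0→3]: (18.56+11.87)/2 × 3 = 45.645
  [3→6]: (11.87+7.60)/2 × 3 = 29.205
  [6→6.25]: (7.60+7.32)/2 × 0.25 = 1.865
  [6.25→7.25]: (7.32+6.31)/2 × 1 = 6.815
  [7.25→13.25]: (6.31+2.58)/2 × 6 = 26.67
  Sum = 110.2 mcg/mL·hr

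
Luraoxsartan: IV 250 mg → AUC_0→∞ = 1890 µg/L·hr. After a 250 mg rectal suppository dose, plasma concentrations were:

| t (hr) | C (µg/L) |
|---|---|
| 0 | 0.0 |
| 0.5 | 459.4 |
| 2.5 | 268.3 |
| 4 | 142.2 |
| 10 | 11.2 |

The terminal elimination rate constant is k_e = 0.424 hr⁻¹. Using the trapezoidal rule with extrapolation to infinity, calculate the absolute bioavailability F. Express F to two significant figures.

F = 0.87

Trapezoidal AUC_0→10 (rectal suppository):
  [0→0.5]: (0.0+459.4)/2 × 0.5 = 114.85
  [0.5→2.5]: (459.4+268.3)/2 × 2 = 727.7
  [2.5→4]: (268.3+142.2)/2 × 1.5 = 307.875
  [4→10]: (142.2+11.2)/2 × 6 = 460.2
  Sum = 1610.625 µg/L·hr
Tail: C_last/k_e = 11.2/0.424 = 26.415
AUC_0→∞ (rectal suppository) = 1610.625 + 26.415 = 1637.04 µg/L·hr
F = (AUC_ev/D_ev)/(AUC_iv/D_iv) = (1637.04/250)/(1890/250) = 6.54816/7.56 = 0.8662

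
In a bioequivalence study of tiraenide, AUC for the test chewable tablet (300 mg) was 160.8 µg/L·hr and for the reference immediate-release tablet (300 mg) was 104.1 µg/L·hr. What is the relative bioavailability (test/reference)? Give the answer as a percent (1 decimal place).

F_rel = 154.5%

F_rel = (AUC_test/D_test) / (AUC_ref/D_ref)
      = (160.8/300) / (104.1/300)
      = 0.536 / 0.347 = 1.5447 = 154.47%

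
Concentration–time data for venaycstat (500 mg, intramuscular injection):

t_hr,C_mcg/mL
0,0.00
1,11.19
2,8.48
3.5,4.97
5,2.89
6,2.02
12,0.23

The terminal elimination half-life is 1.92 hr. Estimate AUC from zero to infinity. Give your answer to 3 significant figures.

AUC = 41.3 mcg/mL·hr

Trapezoidal AUC_0→12:
  [0→1]: (0.00+11.19)/2 × 1 = 5.595
  [1→2]: (11.19+8.48)/2 × 1 = 9.835
  [2→3.5]: (8.48+4.97)/2 × 1.5 = 10.0875
  [3.5→5]: (4.97+2.89)/2 × 1.5 = 5.895
  [5→6]: (2.89+2.02)/2 × 1 = 2.455
  [6→12]: (2.02+0.23)/2 × 6 = 6.75
  Sum = 40.6175 mcg/mL·hr
k_e = ln2 / t½ = 0.693147 / 1.92 = 0.3610 hr^-1
Extrapolated tail: C_last / k_e = 0.23 / 0.361 = 0.637
AUC_0→∞ = 40.6175 + 0.637 = 41.2545 mcg/mL·hr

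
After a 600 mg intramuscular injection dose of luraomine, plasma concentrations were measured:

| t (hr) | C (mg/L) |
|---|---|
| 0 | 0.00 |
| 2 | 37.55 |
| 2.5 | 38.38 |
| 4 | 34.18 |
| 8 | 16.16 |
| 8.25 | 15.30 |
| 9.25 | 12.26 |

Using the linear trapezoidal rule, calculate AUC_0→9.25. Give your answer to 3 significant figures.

Trapezoidal AUC_0→9.25:
  [0→2]: (0.00+37.55)/2 × 2 = 37.55
  [2→2.5]: (37.55+38.38)/2 × 0.5 = 18.9825
  [2.5→4]: (38.38+34.18)/2 × 1.5 = 54.42
  [4→8]: (34.18+16.16)/2 × 4 = 100.68
  [8→8.25]: (16.16+15.30)/2 × 0.25 = 3.9325
  [8.25→9.25]: (15.30+12.26)/2 × 1 = 13.78
  Sum = 229.345 mg/L·hr

AUC = 229 mg/L·hr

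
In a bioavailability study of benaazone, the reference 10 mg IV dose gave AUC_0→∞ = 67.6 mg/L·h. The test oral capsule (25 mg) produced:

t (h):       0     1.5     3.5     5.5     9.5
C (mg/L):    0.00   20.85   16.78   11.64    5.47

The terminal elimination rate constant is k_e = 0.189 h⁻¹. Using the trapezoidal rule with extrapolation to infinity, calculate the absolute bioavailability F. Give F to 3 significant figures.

F = 0.857

Trapezoidal AUC_0→9.5 (oral capsule):
  [0→1.5]: (0.00+20.85)/2 × 1.5 = 15.6375
  [1.5→3.5]: (20.85+16.78)/2 × 2 = 37.63
  [3.5→5.5]: (16.78+11.64)/2 × 2 = 28.42
  [5.5→9.5]: (11.64+5.47)/2 × 4 = 34.22
  Sum = 115.9075 mg/L·h
Tail: C_last/k_e = 5.47/0.189 = 28.942
AUC_0→∞ (oral capsule) = 115.9075 + 28.942 = 144.8495 mg/L·h
F = (AUC_ev/D_ev)/(AUC_iv/D_iv) = (144.8495/25)/(67.6/10) = 5.79398/6.76 = 0.8571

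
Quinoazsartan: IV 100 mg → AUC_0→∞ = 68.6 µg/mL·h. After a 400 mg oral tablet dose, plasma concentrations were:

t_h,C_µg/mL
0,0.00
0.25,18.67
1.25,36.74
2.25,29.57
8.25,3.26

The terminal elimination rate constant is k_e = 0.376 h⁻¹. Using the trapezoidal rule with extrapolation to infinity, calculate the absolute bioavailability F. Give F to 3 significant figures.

Trapezoidal AUC_0→8.25 (oral tablet):
  [0→0.25]: (0.00+18.67)/2 × 0.25 = 2.33375
  [0.25→1.25]: (18.67+36.74)/2 × 1 = 27.705
  [1.25→2.25]: (36.74+29.57)/2 × 1 = 33.155
  [2.25→8.25]: (29.57+3.26)/2 × 6 = 98.49
  Sum = 161.68375 µg/mL·h
Tail: C_last/k_e = 3.26/0.376 = 8.670
AUC_0→∞ (oral tablet) = 161.68375 + 8.670 = 170.35375 µg/mL·h
F = (AUC_ev/D_ev)/(AUC_iv/D_iv) = (170.35375/400)/(68.6/100) = 0.425884/0.686 = 0.6208

F = 0.621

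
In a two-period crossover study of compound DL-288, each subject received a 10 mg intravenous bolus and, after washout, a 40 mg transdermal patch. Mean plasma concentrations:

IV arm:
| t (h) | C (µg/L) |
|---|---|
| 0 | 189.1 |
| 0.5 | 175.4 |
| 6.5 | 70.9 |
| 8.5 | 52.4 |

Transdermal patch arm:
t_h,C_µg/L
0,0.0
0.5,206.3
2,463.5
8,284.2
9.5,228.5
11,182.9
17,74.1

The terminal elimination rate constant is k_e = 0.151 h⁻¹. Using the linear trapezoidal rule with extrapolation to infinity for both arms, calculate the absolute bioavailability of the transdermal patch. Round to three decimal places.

Trapezoidal AUC_0→8.5 (IV):
  [0→0.5]: (189.1+175.4)/2 × 0.5 = 91.125
  [0.5→6.5]: (175.4+70.9)/2 × 6 = 738.9
  [6.5→8.5]: (70.9+52.4)/2 × 2 = 123.3
  Sum = 953.325 µg/L·h
IV tail: 52.4/0.151 = 347.020; AUC_iv,0→∞ = 953.325 + 347.020 = 1300.345 µg/L·h
Trapezoidal AUC_0→17 (transdermal patch):
  [0→0.5]: (0.0+206.3)/2 × 0.5 = 51.575
  [0.5→2]: (206.3+463.5)/2 × 1.5 = 502.35
  [2→8]: (463.5+284.2)/2 × 6 = 2243.1
  [8→9.5]: (284.2+228.5)/2 × 1.5 = 384.525
  [9.5→11]: (228.5+182.9)/2 × 1.5 = 308.55
  [11→17]: (182.9+74.1)/2 × 6 = 771.0
  Sum = 4261.1 µg/L·h
transdermal patch tail: 74.1/0.151 = 490.728; AUC_ev,0→∞ = 4261.1 + 490.728 = 4751.828 µg/L·h
F = (AUC_ev/D_ev)/(AUC_iv/D_iv) = (4751.828/40)/(1300.345/10) = 118.7957/130.0345 = 0.9136

F = 0.914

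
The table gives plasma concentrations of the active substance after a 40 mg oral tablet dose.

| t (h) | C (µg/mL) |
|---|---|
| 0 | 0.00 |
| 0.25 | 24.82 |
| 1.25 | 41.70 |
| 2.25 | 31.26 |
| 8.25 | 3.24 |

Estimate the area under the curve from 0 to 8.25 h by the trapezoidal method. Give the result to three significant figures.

Trapezoidal AUC_0→8.25:
  [0→0.25]: (0.00+24.82)/2 × 0.25 = 3.1025
  [0.25→1.25]: (24.82+41.70)/2 × 1 = 33.26
  [1.25→2.25]: (41.70+31.26)/2 × 1 = 36.48
  [2.25→8.25]: (31.26+3.24)/2 × 6 = 103.5
  Sum = 176.3425 µg/mL·h

AUC = 176 µg/mL·h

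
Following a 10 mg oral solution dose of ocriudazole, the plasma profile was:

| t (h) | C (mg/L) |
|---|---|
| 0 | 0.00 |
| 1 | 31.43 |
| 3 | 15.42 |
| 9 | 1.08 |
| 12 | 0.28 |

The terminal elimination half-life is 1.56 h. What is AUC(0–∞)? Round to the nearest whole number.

AUC = 115 mg/L·h

Trapezoidal AUC_0→12:
  [0→1]: (0.00+31.43)/2 × 1 = 15.715
  [1→3]: (31.43+15.42)/2 × 2 = 46.85
  [3→9]: (15.42+1.08)/2 × 6 = 49.5
  [9→12]: (1.08+0.28)/2 × 3 = 2.04
  Sum = 114.105 mg/L·h
k_e = ln2 / t½ = 0.693147 / 1.56 = 0.4443 h^-1
Extrapolated tail: C_last / k_e = 0.28 / 0.4443 = 0.630
AUC_0→∞ = 114.105 + 0.630 = 114.735 mg/L·h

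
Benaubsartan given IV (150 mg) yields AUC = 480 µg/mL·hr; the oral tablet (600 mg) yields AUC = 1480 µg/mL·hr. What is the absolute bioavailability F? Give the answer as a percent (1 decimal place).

F = (AUC_ev / D_ev) / (AUC_iv / D_iv)
  = (1480/600) / (480/150)
  = 2.46667 / 3.2 = 0.7708
  = 77.08%

F = 77.1%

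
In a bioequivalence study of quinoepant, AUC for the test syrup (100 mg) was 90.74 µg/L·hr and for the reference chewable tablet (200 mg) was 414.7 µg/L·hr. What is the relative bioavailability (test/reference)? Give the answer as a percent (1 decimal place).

F_rel = 43.8%

F_rel = (AUC_test/D_test) / (AUC_ref/D_ref)
      = (90.74/100) / (414.7/200)
      = 0.9074 / 2.0735 = 0.4376 = 43.76%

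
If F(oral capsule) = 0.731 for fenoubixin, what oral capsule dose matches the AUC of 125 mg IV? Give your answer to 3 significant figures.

For equal systemic exposure: F × D_ev = D_iv
D_ev = D_iv / F = 125 / 0.731 = 170.999 mg

D_oral = 171 mg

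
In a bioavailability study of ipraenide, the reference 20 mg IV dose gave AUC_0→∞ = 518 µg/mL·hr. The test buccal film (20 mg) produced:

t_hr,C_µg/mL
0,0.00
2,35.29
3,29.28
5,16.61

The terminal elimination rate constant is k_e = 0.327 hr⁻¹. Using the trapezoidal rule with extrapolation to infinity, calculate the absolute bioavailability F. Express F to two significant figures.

Trapezoidal AUC_0→5 (buccal film):
  [0→2]: (0.00+35.29)/2 × 2 = 35.29
  [2→3]: (35.29+29.28)/2 × 1 = 32.285
  [3→5]: (29.28+16.61)/2 × 2 = 45.89
  Sum = 113.465 µg/mL·hr
Tail: C_last/k_e = 16.61/0.327 = 50.795
AUC_0→∞ (buccal film) = 113.465 + 50.795 = 164.26 µg/mL·hr
F = (AUC_ev/D_ev)/(AUC_iv/D_iv) = (164.26/20)/(518/20) = 8.213/25.9 = 0.3171

F = 0.32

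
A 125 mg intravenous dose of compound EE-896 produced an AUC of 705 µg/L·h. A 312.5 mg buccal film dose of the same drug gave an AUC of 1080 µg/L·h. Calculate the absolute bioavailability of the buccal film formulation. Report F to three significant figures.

F = (AUC_ev / D_ev) / (AUC_iv / D_iv)
  = (1080/312.5) / (705/125)
  = 3.456 / 5.64 = 0.6128

F = 0.613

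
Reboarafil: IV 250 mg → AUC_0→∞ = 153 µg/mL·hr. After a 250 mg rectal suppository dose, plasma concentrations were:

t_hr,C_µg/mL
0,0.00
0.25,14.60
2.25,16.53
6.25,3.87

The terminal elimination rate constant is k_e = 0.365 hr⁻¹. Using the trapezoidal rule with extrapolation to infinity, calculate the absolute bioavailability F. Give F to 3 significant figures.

F = 0.551

Trapezoidal AUC_0→6.25 (rectal suppository):
  [0→0.25]: (0.00+14.60)/2 × 0.25 = 1.825
  [0.25→2.25]: (14.60+16.53)/2 × 2 = 31.13
  [2.25→6.25]: (16.53+3.87)/2 × 4 = 40.8
  Sum = 73.755 µg/mL·hr
Tail: C_last/k_e = 3.87/0.365 = 10.603
AUC_0→∞ (rectal suppository) = 73.755 + 10.603 = 84.358 µg/mL·hr
F = (AUC_ev/D_ev)/(AUC_iv/D_iv) = (84.358/250)/(153/250) = 0.337432/0.612 = 0.5514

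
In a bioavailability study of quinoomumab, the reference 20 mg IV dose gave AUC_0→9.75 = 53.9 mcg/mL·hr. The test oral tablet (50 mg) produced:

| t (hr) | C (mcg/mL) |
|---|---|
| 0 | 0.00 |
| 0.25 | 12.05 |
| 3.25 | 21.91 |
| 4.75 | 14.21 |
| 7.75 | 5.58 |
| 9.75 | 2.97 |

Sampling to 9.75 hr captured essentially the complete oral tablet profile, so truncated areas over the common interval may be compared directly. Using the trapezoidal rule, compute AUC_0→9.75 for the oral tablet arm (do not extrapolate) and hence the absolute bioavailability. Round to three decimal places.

Trapezoidal AUC_0→9.75 (oral tablet):
  [0→0.25]: (0.00+12.05)/2 × 0.25 = 1.50625
  [0.25→3.25]: (12.05+21.91)/2 × 3 = 50.94
  [3.25→4.75]: (21.91+14.21)/2 × 1.5 = 27.09
  [4.75→7.75]: (14.21+5.58)/2 × 3 = 29.685
  [7.75→9.75]: (5.58+2.97)/2 × 2 = 8.55
  Sum = 117.77125 mcg/mL·hr
F = (AUC_ev/D_ev)/(AUC_iv/D_iv) = (117.77125/50)/(53.9/20) = 2.355425/2.695 = 0.8740

F = 0.874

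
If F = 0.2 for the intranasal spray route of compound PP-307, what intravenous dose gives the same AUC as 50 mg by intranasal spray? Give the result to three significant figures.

D_iv = 10.0 mg

Systemic exposure from an extravascular dose = F × D_ev, so the equivalent IV dose is F × D_ev.
D_iv = F × D_ev = 0.2 × 50 = 10 mg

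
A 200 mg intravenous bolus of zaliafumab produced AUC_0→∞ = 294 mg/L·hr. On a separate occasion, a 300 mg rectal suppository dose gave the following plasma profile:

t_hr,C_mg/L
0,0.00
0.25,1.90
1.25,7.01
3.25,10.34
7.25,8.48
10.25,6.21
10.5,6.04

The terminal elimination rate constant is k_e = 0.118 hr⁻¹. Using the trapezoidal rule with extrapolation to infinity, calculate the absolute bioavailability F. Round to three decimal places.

F = 0.305

Trapezoidal AUC_0→10.5 (rectal suppository):
  [0→0.25]: (0.00+1.90)/2 × 0.25 = 0.2375
  [0.25→1.25]: (1.90+7.01)/2 × 1 = 4.455
  [1.25→3.25]: (7.01+10.34)/2 × 2 = 17.35
  [3.25→7.25]: (10.34+8.48)/2 × 4 = 37.64
  [7.25→10.25]: (8.48+6.21)/2 × 3 = 22.035
  [10.25→10.5]: (6.21+6.04)/2 × 0.25 = 1.53125
  Sum = 83.24875 mg/L·hr
Tail: C_last/k_e = 6.04/0.118 = 51.186
AUC_0→∞ (rectal suppository) = 83.24875 + 51.186 = 134.43475 mg/L·hr
F = (AUC_ev/D_ev)/(AUC_iv/D_iv) = (134.43475/300)/(294/200) = 0.448116/1.47 = 0.3048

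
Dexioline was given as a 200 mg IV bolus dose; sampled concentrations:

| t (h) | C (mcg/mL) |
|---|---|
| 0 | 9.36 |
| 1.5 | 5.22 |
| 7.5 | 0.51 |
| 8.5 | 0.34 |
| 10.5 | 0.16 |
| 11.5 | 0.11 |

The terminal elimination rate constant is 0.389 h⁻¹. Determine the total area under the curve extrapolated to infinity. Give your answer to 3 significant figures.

Trapezoidal AUC_0→11.5:
  [0→1.5]: (9.36+5.22)/2 × 1.5 = 10.935
  [1.5→7.5]: (5.22+0.51)/2 × 6 = 17.19
  [7.5→8.5]: (0.51+0.34)/2 × 1 = 0.425
  [8.5→10.5]: (0.34+0.16)/2 × 2 = 0.5
  [10.5→11.5]: (0.16+0.11)/2 × 1 = 0.135
  Sum = 29.185 mcg/mL·h
Extrapolated tail: C_last / k_e = 0.11 / 0.389 = 0.283
AUC_0→∞ = 29.185 + 0.283 = 29.468 mcg/mL·h

AUC = 29.5 mcg/mL·h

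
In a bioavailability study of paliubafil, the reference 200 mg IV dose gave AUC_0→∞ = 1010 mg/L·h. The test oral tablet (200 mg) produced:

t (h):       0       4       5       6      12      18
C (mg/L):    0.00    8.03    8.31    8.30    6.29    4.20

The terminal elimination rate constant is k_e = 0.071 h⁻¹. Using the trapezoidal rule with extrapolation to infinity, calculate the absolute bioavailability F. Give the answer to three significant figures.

F = 0.165

Trapezoidal AUC_0→18 (oral tablet):
  [0→4]: (0.00+8.03)/2 × 4 = 16.06
  [4→5]: (8.03+8.31)/2 × 1 = 8.17
  [5→6]: (8.31+8.30)/2 × 1 = 8.305
  [6→12]: (8.30+6.29)/2 × 6 = 43.77
  [12→18]: (6.29+4.20)/2 × 6 = 31.47
  Sum = 107.775 mg/L·h
Tail: C_last/k_e = 4.20/0.071 = 59.155
AUC_0→∞ (oral tablet) = 107.775 + 59.155 = 166.93 mg/L·h
F = (AUC_ev/D_ev)/(AUC_iv/D_iv) = (166.93/200)/(1010/200) = 0.83465/5.05 = 0.1653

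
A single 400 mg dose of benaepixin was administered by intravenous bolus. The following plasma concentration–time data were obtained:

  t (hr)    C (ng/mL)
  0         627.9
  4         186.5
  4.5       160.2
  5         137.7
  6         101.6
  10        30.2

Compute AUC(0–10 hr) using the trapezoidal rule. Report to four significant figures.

Trapezoidal AUC_0→10:
  [0→4]: (627.9+186.5)/2 × 4 = 1628.8
  [4→4.5]: (186.5+160.2)/2 × 0.5 = 86.675
  [4.5→5]: (160.2+137.7)/2 × 0.5 = 74.475
  [5→6]: (137.7+101.6)/2 × 1 = 119.65
  [6→10]: (101.6+30.2)/2 × 4 = 263.6
  Sum = 2173.2 ng/mL·hr

AUC = 2173 ng/mL·hr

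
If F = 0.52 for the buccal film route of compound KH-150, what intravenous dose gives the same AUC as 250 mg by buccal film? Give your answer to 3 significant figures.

Systemic exposure from an extravascular dose = F × D_ev, so the equivalent IV dose is F × D_ev.
D_iv = F × D_ev = 0.52 × 250 = 130 mg

D_iv = 130 mg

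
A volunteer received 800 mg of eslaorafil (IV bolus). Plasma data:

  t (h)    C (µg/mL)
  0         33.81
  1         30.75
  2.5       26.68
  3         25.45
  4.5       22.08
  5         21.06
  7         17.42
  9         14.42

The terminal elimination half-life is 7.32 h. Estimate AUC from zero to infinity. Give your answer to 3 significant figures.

Trapezoidal AUC_0→9:
  [0→1]: (33.81+30.75)/2 × 1 = 32.28
  [1→2.5]: (30.75+26.68)/2 × 1.5 = 43.0725
  [2.5→3]: (26.68+25.45)/2 × 0.5 = 13.0325
  [3→4.5]: (25.45+22.08)/2 × 1.5 = 35.6475
  [4.5→5]: (22.08+21.06)/2 × 0.5 = 10.785
  [5→7]: (21.06+17.42)/2 × 2 = 38.48
  [7→9]: (17.42+14.42)/2 × 2 = 31.84
  Sum = 205.1375 µg/mL·h
k_e = ln2 / t½ = 0.693147 / 7.32 = 0.0947 h^-1
Extrapolated tail: C_last / k_e = 14.42 / 0.0947 = 152.270
AUC_0→∞ = 205.1375 + 152.270 = 357.4075 µg/mL·h

AUC = 357 µg/mL·h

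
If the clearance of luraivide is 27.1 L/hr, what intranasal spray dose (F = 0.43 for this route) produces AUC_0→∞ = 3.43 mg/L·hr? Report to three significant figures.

Dose = 216 mg

Dose = CL × AUC_0→∞ / F
     = 27.1 × 3.43 / 0.43 = 216.17 mg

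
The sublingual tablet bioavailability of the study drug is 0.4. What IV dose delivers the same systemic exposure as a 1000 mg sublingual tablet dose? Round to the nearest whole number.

D_iv = 400 mg

Systemic exposure from an extravascular dose = F × D_ev, so the equivalent IV dose is F × D_ev.
D_iv = F × D_ev = 0.4 × 1000 = 400 mg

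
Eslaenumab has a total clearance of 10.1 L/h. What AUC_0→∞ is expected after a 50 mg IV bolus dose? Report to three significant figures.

AUC_0→∞ = Dose_iv / CL
        = 50 / 10.1 = 4.9505 mg/L·h

AUC = 4.95 mg/L·h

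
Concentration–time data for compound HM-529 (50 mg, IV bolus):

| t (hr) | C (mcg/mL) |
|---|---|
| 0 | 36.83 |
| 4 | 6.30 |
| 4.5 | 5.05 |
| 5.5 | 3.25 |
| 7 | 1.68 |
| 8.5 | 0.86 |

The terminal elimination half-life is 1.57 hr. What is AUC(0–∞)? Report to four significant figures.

Trapezoidal AUC_0→8.5:
  [0→4]: (36.83+6.30)/2 × 4 = 86.26
  [4→4.5]: (6.30+5.05)/2 × 0.5 = 2.8375
  [4.5→5.5]: (5.05+3.25)/2 × 1 = 4.15
  [5.5→7]: (3.25+1.68)/2 × 1.5 = 3.6975
  [7→8.5]: (1.68+0.86)/2 × 1.5 = 1.905
  Sum = 98.85 mcg/mL·hr
k_e = ln2 / t½ = 0.693147 / 1.57 = 0.4415 hr^-1
Extrapolated tail: C_last / k_e = 0.86 / 0.4415 = 1.948
AUC_0→∞ = 98.85 + 1.948 = 100.798 mcg/mL·hr

AUC = 100.8 mcg/mL·hr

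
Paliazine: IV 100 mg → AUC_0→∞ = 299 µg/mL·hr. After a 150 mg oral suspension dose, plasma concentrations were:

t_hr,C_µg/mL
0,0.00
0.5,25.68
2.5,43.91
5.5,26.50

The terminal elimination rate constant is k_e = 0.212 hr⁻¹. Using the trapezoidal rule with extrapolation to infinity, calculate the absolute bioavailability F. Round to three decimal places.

F = 0.684

Trapezoidal AUC_0→5.5 (oral suspension):
  [0→0.5]: (0.00+25.68)/2 × 0.5 = 6.42
  [0.5→2.5]: (25.68+43.91)/2 × 2 = 69.59
  [2.5→5.5]: (43.91+26.50)/2 × 3 = 105.615
  Sum = 181.625 µg/mL·hr
Tail: C_last/k_e = 26.50/0.212 = 125.000
AUC_0→∞ (oral suspension) = 181.625 + 125.000 = 306.625 µg/mL·hr
F = (AUC_ev/D_ev)/(AUC_iv/D_iv) = (306.625/150)/(299/100) = 2.04417/2.99 = 0.6837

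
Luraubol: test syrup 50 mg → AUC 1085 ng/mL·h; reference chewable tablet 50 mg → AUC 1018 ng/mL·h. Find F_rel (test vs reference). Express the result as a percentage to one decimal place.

F_rel = (AUC_test/D_test) / (AUC_ref/D_ref)
      = (1085/50) / (1018/50)
      = 21.7 / 20.36 = 1.0658 = 106.58%

F_rel = 106.6%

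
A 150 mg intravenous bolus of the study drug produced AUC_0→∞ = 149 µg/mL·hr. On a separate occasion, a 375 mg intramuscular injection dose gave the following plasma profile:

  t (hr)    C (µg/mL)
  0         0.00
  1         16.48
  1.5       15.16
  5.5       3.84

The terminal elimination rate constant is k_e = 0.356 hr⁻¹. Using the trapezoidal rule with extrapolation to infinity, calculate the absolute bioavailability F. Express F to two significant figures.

Trapezoidal AUC_0→5.5 (intramuscular injection):
  [0→1]: (0.00+16.48)/2 × 1 = 8.24
  [1→1.5]: (16.48+15.16)/2 × 0.5 = 7.91
  [1.5→5.5]: (15.16+3.84)/2 × 4 = 38.0
  Sum = 54.15 µg/mL·hr
Tail: C_last/k_e = 3.84/0.356 = 10.787
AUC_0→∞ (intramuscular injection) = 54.15 + 10.787 = 64.937 µg/mL·hr
F = (AUC_ev/D_ev)/(AUC_iv/D_iv) = (64.937/375)/(149/150) = 0.173165/0.993333 = 0.1743

F = 0.17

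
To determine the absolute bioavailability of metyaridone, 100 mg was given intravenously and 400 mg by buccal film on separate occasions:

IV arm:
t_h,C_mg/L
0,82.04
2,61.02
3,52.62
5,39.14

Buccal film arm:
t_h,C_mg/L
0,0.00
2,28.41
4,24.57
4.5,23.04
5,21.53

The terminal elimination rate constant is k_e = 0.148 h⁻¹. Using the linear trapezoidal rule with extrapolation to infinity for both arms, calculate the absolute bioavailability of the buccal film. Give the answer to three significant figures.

Trapezoidal AUC_0→5 (IV):
  [0→2]: (82.04+61.02)/2 × 2 = 143.06
  [2→3]: (61.02+52.62)/2 × 1 = 56.82
  [3→5]: (52.62+39.14)/2 × 2 = 91.76
  Sum = 291.64 mg/L·h
IV tail: 39.14/0.148 = 264.459; AUC_iv,0→∞ = 291.64 + 264.459 = 556.099 mg/L·h
Trapezoidal AUC_0→5 (buccal film):
  [0→2]: (0.00+28.41)/2 × 2 = 28.41
  [2→4]: (28.41+24.57)/2 × 2 = 52.98
  [4→4.5]: (24.57+23.04)/2 × 0.5 = 11.9025
  [4.5→5]: (23.04+21.53)/2 × 0.5 = 11.1425
  Sum = 104.435 mg/L·h
buccal film tail: 21.53/0.148 = 145.473; AUC_ev,0→∞ = 104.435 + 145.473 = 249.908 mg/L·h
F = (AUC_ev/D_ev)/(AUC_iv/D_iv) = (249.908/400)/(556.099/100) = 0.62477/5.56099 = 0.1123

F = 0.112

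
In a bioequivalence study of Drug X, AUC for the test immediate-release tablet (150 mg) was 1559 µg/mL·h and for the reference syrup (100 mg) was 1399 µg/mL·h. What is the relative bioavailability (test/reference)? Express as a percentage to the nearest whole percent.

F_rel = 74%

F_rel = (AUC_test/D_test) / (AUC_ref/D_ref)
      = (1559/150) / (1399/100)
      = 10.3933 / 13.99 = 0.7429 = 74.29%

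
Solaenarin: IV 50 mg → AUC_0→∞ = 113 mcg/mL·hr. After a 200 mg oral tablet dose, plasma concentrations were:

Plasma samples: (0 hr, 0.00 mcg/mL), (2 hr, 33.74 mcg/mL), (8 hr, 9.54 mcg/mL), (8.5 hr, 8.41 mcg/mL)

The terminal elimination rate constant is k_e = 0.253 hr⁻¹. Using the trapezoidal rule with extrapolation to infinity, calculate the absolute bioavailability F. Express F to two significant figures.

Trapezoidal AUC_0→8.5 (oral tablet):
  [0→2]: (0.00+33.74)/2 × 2 = 33.74
  [2→8]: (33.74+9.54)/2 × 6 = 129.84
  [8→8.5]: (9.54+8.41)/2 × 0.5 = 4.4875
  Sum = 168.0675 mcg/mL·hr
Tail: C_last/k_e = 8.41/0.253 = 33.241
AUC_0→∞ (oral tablet) = 168.0675 + 33.241 = 201.3085 mcg/mL·hr
F = (AUC_ev/D_ev)/(AUC_iv/D_iv) = (201.3085/200)/(113/50) = 1.0065425/2.26 = 0.4454

F = 0.45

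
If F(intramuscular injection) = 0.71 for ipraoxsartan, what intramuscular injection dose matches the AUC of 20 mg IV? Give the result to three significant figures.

D_intramuscular = 28.2 mg

For equal systemic exposure: F × D_ev = D_iv
D_ev = D_iv / F = 20 / 0.71 = 28.169 mg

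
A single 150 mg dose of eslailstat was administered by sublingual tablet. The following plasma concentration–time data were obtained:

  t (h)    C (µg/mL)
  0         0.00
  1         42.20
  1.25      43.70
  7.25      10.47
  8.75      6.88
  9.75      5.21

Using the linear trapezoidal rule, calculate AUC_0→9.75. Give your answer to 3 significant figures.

Trapezoidal AUC_0→9.75:
  [0→1]: (0.00+42.20)/2 × 1 = 21.1
  [1→1.25]: (42.20+43.70)/2 × 0.25 = 10.7375
  [1.25→7.25]: (43.70+10.47)/2 × 6 = 162.51
  [7.25→8.75]: (10.47+6.88)/2 × 1.5 = 13.0125
  [8.75→9.75]: (6.88+5.21)/2 × 1 = 6.045
  Sum = 213.405 µg/mL·h

AUC = 213 µg/mL·h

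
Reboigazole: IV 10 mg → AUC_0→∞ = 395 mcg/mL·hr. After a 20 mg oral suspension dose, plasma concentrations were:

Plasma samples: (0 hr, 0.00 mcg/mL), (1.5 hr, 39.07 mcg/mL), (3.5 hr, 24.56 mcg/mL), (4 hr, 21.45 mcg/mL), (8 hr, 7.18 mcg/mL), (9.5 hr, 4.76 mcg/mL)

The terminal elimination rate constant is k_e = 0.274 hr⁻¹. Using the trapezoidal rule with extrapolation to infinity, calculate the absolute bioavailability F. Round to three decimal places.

Trapezoidal AUC_0→9.5 (oral suspension):
  [0→1.5]: (0.00+39.07)/2 × 1.5 = 29.3025
  [1.5→3.5]: (39.07+24.56)/2 × 2 = 63.63
  [3.5→4]: (24.56+21.45)/2 × 0.5 = 11.5025
  [4→8]: (21.45+7.18)/2 × 4 = 57.26
  [8→9.5]: (7.18+4.76)/2 × 1.5 = 8.955
  Sum = 170.65 mcg/mL·hr
Tail: C_last/k_e = 4.76/0.274 = 17.372
AUC_0→∞ (oral suspension) = 170.65 + 17.372 = 188.022 mcg/mL·hr
F = (AUC_ev/D_ev)/(AUC_iv/D_iv) = (188.022/20)/(395/10) = 9.4011/39.5 = 0.2380

F = 0.238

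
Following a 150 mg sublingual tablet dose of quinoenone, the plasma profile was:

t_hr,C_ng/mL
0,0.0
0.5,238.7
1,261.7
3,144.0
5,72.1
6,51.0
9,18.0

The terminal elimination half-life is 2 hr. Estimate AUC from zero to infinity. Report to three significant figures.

Trapezoidal AUC_0→9:
  [0→0.5]: (0.0+238.7)/2 × 0.5 = 59.675
  [0.5→1]: (238.7+261.7)/2 × 0.5 = 125.1
  [1→3]: (261.7+144.0)/2 × 2 = 405.7
  [3→5]: (144.0+72.1)/2 × 2 = 216.1
  [5→6]: (72.1+51.0)/2 × 1 = 61.55
  [6→9]: (51.0+18.0)/2 × 3 = 103.5
  Sum = 971.625 ng/mL·hr
k_e = ln2 / t½ = 0.693147 / 2 = 0.3466 hr^-1
Extrapolated tail: C_last / k_e = 18.0 / 0.3466 = 51.933
AUC_0→∞ = 971.625 + 51.933 = 1023.558 ng/mL·hr

AUC = 1020 ng/mL·hr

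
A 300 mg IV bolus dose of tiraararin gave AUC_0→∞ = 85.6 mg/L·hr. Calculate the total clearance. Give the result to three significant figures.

CL = 3.50 L/hr

CL = Dose_iv / AUC_0→∞
   = 300 / 85.6 = 3.50467 L/hr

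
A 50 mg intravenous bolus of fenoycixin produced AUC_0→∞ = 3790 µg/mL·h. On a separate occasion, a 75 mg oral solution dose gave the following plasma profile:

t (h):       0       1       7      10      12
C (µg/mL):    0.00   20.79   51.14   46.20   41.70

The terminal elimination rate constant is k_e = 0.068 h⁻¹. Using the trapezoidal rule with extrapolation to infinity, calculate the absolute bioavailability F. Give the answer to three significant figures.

F = 0.189

Trapezoidal AUC_0→12 (oral solution):
  [0→1]: (0.00+20.79)/2 × 1 = 10.395
  [1→7]: (20.79+51.14)/2 × 6 = 215.79
  [7→10]: (51.14+46.20)/2 × 3 = 146.01
  [10→12]: (46.20+41.70)/2 × 2 = 87.9
  Sum = 460.095 µg/mL·h
Tail: C_last/k_e = 41.70/0.068 = 613.235
AUC_0→∞ (oral solution) = 460.095 + 613.235 = 1073.33 µg/mL·h
F = (AUC_ev/D_ev)/(AUC_iv/D_iv) = (1073.33/75)/(3790/50) = 14.3111/75.8 = 0.1888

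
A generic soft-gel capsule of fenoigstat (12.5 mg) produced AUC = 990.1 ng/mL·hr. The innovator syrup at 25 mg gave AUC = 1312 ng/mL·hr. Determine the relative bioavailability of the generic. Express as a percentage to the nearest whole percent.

F_rel = 151%

F_rel = (AUC_test/D_test) / (AUC_ref/D_ref)
      = (990.1/12.5) / (1312/25)
      = 79.208 / 52.48 = 1.5093 = 150.93%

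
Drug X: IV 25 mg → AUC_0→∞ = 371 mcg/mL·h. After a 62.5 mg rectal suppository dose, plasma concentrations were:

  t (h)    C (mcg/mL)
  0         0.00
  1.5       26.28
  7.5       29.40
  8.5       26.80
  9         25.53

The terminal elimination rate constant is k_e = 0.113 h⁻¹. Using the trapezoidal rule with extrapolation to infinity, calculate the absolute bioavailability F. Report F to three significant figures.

Trapezoidal AUC_0→9 (rectal suppository):
  [0→1.5]: (0.00+26.28)/2 × 1.5 = 19.71
  [1.5→7.5]: (26.28+29.40)/2 × 6 = 167.04
  [7.5→8.5]: (29.40+26.80)/2 × 1 = 28.1
  [8.5→9]: (26.80+25.53)/2 × 0.5 = 13.0825
  Sum = 227.9325 mcg/mL·h
Tail: C_last/k_e = 25.53/0.113 = 225.929
AUC_0→∞ (rectal suppository) = 227.9325 + 225.929 = 453.8615 mcg/mL·h
F = (AUC_ev/D_ev)/(AUC_iv/D_iv) = (453.8615/62.5)/(371/25) = 7.261784/14.84 = 0.4893

F = 0.489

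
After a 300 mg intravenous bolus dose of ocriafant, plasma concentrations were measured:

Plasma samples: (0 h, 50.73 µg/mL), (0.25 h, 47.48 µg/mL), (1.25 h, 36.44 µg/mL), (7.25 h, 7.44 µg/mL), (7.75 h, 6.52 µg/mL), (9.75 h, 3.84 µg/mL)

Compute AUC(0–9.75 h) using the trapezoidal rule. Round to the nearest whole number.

Trapezoidal AUC_0→9.75:
  [0→0.25]: (50.73+47.48)/2 × 0.25 = 12.27625
  [0.25→1.25]: (47.48+36.44)/2 × 1 = 41.96
  [1.25→7.25]: (36.44+7.44)/2 × 6 = 131.64
  [7.25→7.75]: (7.44+6.52)/2 × 0.5 = 3.49
  [7.75→9.75]: (6.52+3.84)/2 × 2 = 10.36
  Sum = 199.72625 µg/mL·h

AUC = 200 µg/mL·h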